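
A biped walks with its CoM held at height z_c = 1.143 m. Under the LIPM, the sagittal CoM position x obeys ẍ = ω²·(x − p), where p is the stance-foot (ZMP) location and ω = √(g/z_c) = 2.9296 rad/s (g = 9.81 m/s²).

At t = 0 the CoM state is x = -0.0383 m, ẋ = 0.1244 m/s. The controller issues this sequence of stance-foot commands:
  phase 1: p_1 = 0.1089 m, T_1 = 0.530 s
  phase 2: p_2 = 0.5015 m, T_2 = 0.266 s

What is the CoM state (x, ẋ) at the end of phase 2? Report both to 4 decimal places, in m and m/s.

x = -0.5650, ẋ = -2.5427

phase 1: p=0.1089, T=0.530, ωT=1.552688, cosh=2.467915, sinh=2.256237; start (x,ẋ)=(-0.038300, 0.124400) → end (x,ẋ)=(-0.158570, -0.665964)
phase 2: p=0.5015, T=0.266, ωT=0.779274, cosh=1.319314, sinh=0.860575; start (x,ẋ)=(-0.158570, -0.665964) → end (x,ẋ)=(-0.564968, -2.542745)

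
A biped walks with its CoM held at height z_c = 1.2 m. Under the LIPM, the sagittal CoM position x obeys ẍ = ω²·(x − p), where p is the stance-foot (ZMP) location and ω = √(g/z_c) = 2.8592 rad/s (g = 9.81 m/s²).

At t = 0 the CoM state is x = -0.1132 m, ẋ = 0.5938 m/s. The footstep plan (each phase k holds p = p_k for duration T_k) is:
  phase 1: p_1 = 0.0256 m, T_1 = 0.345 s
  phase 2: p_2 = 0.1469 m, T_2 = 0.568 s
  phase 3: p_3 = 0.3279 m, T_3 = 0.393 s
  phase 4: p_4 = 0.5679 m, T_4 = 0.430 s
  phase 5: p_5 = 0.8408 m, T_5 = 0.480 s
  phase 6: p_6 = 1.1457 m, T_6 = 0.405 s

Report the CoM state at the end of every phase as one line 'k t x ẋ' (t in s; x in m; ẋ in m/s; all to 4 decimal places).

phase 1: p=0.0256, T=0.345, ωT=0.986424, cosh=1.527268, sinh=1.154360; start (x,ẋ)=(-0.113200, 0.593800) → end (x,ẋ)=(0.053353, 0.448776)
phase 2: p=0.1469, T=0.568, ωT=1.624026, cosh=2.635288, sinh=2.438185; start (x,ẋ)=(0.053353, 0.448776) → end (x,ẋ)=(0.283071, 0.530515)
phase 3: p=0.3279, T=0.393, ωT=1.123666, cosh=1.700598, sinh=1.375512; start (x,ẋ)=(0.283071, 0.530515) → end (x,ẋ)=(0.506886, 0.725888)
phase 4: p=0.5679, T=0.430, ωT=1.229456, cosh=1.855910, sinh=1.563459; start (x,ẋ)=(0.506886, 0.725888) → end (x,ẋ)=(0.851591, 1.074435)
phase 5: p=0.8408, T=0.480, ωT=1.372416, cosh=2.099182, sinh=1.845688; start (x,ẋ)=(0.851591, 1.074435) → end (x,ẋ)=(1.557028, 2.312381)
phase 6: p=1.1457, T=0.405, ωT=1.157976, cosh=1.748802, sinh=1.434681; start (x,ẋ)=(1.557028, 2.312381) → end (x,ẋ)=(3.025331, 5.731182)

1 0.3450 0.0534 0.4488
2 0.9130 0.2831 0.5305
3 1.3060 0.5069 0.7259
4 1.7360 0.8516 1.0744
5 2.2160 1.5570 2.3124
6 2.6210 3.0253 5.7312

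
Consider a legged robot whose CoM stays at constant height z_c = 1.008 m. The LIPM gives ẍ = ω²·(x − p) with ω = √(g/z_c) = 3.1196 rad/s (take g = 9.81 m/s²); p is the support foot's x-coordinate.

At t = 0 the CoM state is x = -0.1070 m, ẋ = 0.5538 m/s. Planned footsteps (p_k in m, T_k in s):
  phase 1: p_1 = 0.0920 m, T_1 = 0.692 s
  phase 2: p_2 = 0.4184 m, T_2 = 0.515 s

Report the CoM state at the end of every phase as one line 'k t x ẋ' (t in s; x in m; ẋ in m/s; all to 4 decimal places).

1 0.6920 -0.0227 -0.2223
2 1.2070 -0.8961 -3.8692

phase 1: p=0.0920, T=0.692, ωT=2.158763, cosh=4.387944, sinh=4.272476; start (x,ẋ)=(-0.107000, 0.553800) → end (x,ẋ)=(-0.022739, -0.222312)
phase 2: p=0.4184, T=0.515, ωT=1.606594, cosh=2.593185, sinh=2.392616; start (x,ẋ)=(-0.022739, -0.222312) → end (x,ẋ)=(-0.896060, -3.869159)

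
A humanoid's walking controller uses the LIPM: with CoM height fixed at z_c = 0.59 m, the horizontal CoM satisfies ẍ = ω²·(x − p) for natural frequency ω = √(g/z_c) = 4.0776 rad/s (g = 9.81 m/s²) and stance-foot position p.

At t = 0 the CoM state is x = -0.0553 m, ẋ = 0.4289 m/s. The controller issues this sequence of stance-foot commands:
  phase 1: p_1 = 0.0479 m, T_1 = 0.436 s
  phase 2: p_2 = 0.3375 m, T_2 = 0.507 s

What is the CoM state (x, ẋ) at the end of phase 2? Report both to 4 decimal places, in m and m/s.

x = -0.7811, ẋ = -4.3937

phase 1: p=0.0479, T=0.436, ωT=1.777834, cosh=3.043014, sinh=2.874010; start (x,ẋ)=(-0.055300, 0.428900) → end (x,ẋ)=(0.036162, 0.095741)
phase 2: p=0.3375, T=0.507, ωT=2.067343, cosh=4.015159, sinh=3.888637; start (x,ẋ)=(0.036162, 0.095741) → end (x,ẋ)=(-0.781115, -4.393691)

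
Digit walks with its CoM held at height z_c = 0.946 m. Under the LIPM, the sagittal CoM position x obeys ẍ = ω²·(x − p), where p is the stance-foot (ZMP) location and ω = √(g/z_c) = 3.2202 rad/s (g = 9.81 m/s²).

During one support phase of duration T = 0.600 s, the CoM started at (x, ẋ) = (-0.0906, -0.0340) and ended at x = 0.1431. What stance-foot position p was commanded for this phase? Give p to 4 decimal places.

ωT = 3.2202·0.600 = 1.932120; cosh(ωT) = 3.524486, sinh(ωT) = 3.379645
x(T) = p + (x₀−p)·cosh(ωT) + (ẋ₀/ω)·sinh(ωT) ⇒ p·(1 − cosh) = x(T) − x₀·cosh − (ẋ₀/ω)·sinh
numerator   = 0.1431 − (-0.0906)·3.524486 − (-0.0340/3.2202)·3.379645 = 0.498102
denominator = 1 − 3.524486 = -2.524486
p = 0.498102 / -2.524486 = -0.1973

p = -0.1973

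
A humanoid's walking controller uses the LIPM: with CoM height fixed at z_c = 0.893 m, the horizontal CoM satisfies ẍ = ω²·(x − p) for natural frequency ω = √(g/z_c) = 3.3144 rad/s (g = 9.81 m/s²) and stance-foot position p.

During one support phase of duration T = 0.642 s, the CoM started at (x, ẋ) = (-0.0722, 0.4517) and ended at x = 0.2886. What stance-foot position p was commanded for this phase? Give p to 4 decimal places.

ωT = 3.3144·0.642 = 2.127845; cosh(ωT) = 4.257922, sinh(ωT) = 4.138828
x(T) = p + (x₀−p)·cosh(ωT) + (ẋ₀/ω)·sinh(ωT) ⇒ p·(1 − cosh) = x(T) − x₀·cosh − (ẋ₀/ω)·sinh
numerator   = 0.2886 − (-0.0722)·4.257922 − (0.4517/3.3144)·4.138828 = 0.031965
denominator = 1 − 4.257922 = -3.257922
p = 0.031965 / -3.257922 = -0.0098

p = -0.0098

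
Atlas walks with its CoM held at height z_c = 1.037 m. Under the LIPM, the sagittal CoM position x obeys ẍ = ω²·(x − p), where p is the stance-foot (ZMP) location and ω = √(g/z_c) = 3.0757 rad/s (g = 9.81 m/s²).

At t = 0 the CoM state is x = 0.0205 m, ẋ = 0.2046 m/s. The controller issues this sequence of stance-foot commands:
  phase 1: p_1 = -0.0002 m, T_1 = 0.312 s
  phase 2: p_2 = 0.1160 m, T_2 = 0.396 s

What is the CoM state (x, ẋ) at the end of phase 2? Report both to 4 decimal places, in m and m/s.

x = 0.2847, ẋ = 0.6405

phase 1: p=-0.0002, T=0.312, ωT=0.959618, cosh=1.496870, sinh=1.113831; start (x,ẋ)=(0.020500, 0.204600) → end (x,ẋ)=(0.104879, 0.377174)
phase 2: p=0.1160, T=0.396, ωT=1.217977, cosh=1.838086, sinh=1.542258; start (x,ẋ)=(0.104879, 0.377174) → end (x,ẋ)=(0.284686, 0.640524)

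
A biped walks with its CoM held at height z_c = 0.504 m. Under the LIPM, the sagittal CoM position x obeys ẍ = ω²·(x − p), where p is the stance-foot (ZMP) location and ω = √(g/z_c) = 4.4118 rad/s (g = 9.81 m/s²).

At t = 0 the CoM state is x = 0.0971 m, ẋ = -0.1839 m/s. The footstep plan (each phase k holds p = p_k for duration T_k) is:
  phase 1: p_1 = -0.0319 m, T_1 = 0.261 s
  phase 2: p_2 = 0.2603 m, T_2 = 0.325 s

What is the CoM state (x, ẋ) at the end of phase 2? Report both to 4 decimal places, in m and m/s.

x = 0.1983, ẋ = -0.0230

phase 1: p=-0.0319, T=0.261, ωT=1.151480, cosh=1.739519, sinh=1.423351; start (x,ẋ)=(0.097100, -0.183900) → end (x,ẋ)=(0.133168, 0.490163)
phase 2: p=0.2603, T=0.325, ωT=1.433835, cosh=2.216574, sinh=1.978181; start (x,ẋ)=(0.133168, 0.490163) → end (x,ẋ)=(0.198283, -0.023046)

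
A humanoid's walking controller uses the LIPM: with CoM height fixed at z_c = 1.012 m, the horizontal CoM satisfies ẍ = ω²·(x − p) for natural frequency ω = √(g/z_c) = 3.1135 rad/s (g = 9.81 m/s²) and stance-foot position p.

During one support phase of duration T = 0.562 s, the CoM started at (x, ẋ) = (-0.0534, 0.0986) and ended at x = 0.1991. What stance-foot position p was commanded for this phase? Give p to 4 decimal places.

p = -0.1370

ωT = 3.1135·0.562 = 1.749787; cosh(ωT) = 2.963594, sinh(ωT) = 2.789783
x(T) = p + (x₀−p)·cosh(ωT) + (ẋ₀/ω)·sinh(ωT) ⇒ p·(1 − cosh) = x(T) − x₀·cosh − (ẋ₀/ω)·sinh
numerator   = 0.1991 − (-0.0534)·2.963594 − (0.0986/3.1135)·2.789783 = 0.269008
denominator = 1 − 2.963594 = -1.963594
p = 0.269008 / -1.963594 = -0.1370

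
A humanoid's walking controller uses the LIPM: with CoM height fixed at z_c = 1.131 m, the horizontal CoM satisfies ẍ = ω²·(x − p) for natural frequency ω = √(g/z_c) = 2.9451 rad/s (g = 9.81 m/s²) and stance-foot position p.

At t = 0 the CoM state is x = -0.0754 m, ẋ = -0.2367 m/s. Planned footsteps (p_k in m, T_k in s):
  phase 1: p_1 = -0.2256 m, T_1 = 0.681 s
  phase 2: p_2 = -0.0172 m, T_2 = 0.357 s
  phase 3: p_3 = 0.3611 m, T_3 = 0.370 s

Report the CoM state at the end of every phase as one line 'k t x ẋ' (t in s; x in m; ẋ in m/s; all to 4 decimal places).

phase 1: p=-0.2256, T=0.681, ωT=2.005613, cosh=3.782613, sinh=3.648035; start (x,ẋ)=(-0.075400, -0.236700) → end (x,ẋ)=(0.049353, 0.718379)
phase 2: p=-0.0172, T=0.357, ωT=1.051401, cosh=1.605552, sinh=1.256104; start (x,ẋ)=(0.049353, 0.718379) → end (x,ẋ)=(0.396047, 1.399597)
phase 3: p=0.3611, T=0.370, ωT=1.089687, cosh=1.654833, sinh=1.318511; start (x,ẋ)=(0.396047, 1.399597) → end (x,ẋ)=(1.045527, 2.451805)

1 0.6810 0.0494 0.7184
2 1.0380 0.3960 1.3996
3 1.4080 1.0455 2.4518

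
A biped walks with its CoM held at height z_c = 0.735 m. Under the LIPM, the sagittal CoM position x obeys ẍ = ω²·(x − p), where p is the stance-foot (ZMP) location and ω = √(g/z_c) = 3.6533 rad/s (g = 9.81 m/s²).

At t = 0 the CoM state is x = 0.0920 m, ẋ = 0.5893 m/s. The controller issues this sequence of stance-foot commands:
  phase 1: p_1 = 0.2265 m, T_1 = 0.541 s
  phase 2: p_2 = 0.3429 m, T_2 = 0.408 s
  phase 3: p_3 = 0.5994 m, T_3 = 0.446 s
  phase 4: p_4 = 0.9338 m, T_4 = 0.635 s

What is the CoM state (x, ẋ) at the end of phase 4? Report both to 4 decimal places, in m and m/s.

phase 1: p=0.2265, T=0.541, ωT=1.976435, cosh=3.677767, sinh=3.539204; start (x,ẋ)=(0.092000, 0.589300) → end (x,ẋ)=(0.302736, 0.428253)
phase 2: p=0.3429, T=0.408, ωT=1.490546, cosh=2.332385, sinh=2.107136; start (x,ẋ)=(0.302736, 0.428253) → end (x,ẋ)=(0.496228, 0.689669)
phase 3: p=0.5994, T=0.446, ωT=1.629372, cosh=2.648361, sinh=2.452308; start (x,ẋ)=(0.496228, 0.689669) → end (x,ẋ)=(0.789110, 0.902175)
phase 4: p=0.9338, T=0.635, ωT=2.319846, cosh=5.136196, sinh=5.037907; start (x,ẋ)=(0.789110, 0.902175) → end (x,ẋ)=(1.434746, 1.970736)

x = 1.4347, ẋ = 1.9707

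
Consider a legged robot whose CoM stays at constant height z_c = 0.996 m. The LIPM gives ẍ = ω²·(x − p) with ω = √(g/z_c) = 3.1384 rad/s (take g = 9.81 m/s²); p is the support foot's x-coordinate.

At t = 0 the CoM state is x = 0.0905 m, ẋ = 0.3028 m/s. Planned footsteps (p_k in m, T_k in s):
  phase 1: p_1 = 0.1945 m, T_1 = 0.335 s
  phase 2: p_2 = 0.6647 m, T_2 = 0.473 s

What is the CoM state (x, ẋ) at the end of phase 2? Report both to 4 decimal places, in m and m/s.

x = -0.4814, ẋ = -3.2126

phase 1: p=0.1945, T=0.335, ωT=1.051364, cosh=1.605506, sinh=1.256045; start (x,ẋ)=(0.090500, 0.302800) → end (x,ẋ)=(0.148713, 0.076182)
phase 2: p=0.6647, T=0.473, ωT=1.484463, cosh=2.319610, sinh=2.092986; start (x,ẋ)=(0.148713, 0.076182) → end (x,ẋ)=(-0.481382, -3.212610)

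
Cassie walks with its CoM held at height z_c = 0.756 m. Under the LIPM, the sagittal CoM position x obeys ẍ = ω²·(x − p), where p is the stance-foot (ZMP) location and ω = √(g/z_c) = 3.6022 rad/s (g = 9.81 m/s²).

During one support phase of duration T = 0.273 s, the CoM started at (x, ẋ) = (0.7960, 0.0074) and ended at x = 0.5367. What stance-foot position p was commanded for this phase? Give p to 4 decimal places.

ωT = 3.6022·0.273 = 0.983401; cosh(ωT) = 1.523785, sinh(ωT) = 1.149748
x(T) = p + (x₀−p)·cosh(ωT) + (ẋ₀/ω)·sinh(ωT) ⇒ p·(1 − cosh) = x(T) − x₀·cosh − (ẋ₀/ω)·sinh
numerator   = 0.5367 − (0.7960)·1.523785 − (0.0074/3.6022)·1.149748 = -0.678595
denominator = 1 − 1.523785 = -0.523785
p = -0.678595 / -0.523785 = 1.2956

p = 1.2956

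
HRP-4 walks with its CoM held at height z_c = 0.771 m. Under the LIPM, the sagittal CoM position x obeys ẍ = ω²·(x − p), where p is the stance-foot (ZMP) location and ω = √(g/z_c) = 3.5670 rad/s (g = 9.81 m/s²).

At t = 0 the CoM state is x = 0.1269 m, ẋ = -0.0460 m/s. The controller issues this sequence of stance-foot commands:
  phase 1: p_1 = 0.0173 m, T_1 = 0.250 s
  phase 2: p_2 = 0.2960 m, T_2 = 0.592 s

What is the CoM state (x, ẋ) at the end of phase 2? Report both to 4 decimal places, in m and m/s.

x = 0.1054, ẋ = -0.5814

phase 1: p=0.0173, T=0.250, ωT=0.891750, cosh=1.424666, sinh=1.014729; start (x,ẋ)=(0.126900, -0.046000) → end (x,ẋ)=(0.160357, 0.331167)
phase 2: p=0.2960, T=0.592, ωT=2.111664, cosh=4.191507, sinh=4.070471; start (x,ẋ)=(0.160357, 0.331167) → end (x,ẋ)=(0.105363, -0.581356)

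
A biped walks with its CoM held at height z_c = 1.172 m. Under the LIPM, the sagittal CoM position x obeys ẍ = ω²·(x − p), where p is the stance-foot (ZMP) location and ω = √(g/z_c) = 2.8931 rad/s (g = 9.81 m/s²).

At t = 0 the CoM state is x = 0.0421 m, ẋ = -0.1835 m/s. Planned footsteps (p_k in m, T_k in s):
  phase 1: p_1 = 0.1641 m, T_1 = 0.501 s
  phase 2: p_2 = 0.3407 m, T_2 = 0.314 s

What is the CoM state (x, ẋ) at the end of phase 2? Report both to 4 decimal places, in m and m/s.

x = -0.8965, ẋ = -3.3574

phase 1: p=0.1641, T=0.501, ωT=1.449443, cosh=2.247721, sinh=2.013020; start (x,ẋ)=(0.042100, -0.183500) → end (x,ẋ)=(-0.237801, -1.122969)
phase 2: p=0.3407, T=0.314, ωT=0.908433, cosh=1.441794, sinh=1.038639; start (x,ẋ)=(-0.237801, -1.122969) → end (x,ẋ)=(-0.896532, -3.357421)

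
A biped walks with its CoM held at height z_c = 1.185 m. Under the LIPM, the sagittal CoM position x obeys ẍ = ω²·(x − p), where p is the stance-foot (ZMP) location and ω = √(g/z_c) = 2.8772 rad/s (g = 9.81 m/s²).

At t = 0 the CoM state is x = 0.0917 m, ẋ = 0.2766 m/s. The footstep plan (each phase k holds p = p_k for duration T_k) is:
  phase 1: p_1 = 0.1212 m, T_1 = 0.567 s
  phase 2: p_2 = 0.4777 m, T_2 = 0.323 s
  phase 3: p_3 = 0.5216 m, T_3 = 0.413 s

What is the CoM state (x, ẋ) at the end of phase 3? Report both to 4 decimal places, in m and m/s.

phase 1: p=0.1212, T=0.567, ωT=1.631372, cosh=2.653272, sinh=2.457612; start (x,ẋ)=(0.091700, 0.276600) → end (x,ẋ)=(0.279191, 0.525299)
phase 2: p=0.4777, T=0.323, ωT=0.929336, cosh=1.463821, sinh=1.069005; start (x,ẋ)=(0.279191, 0.525299) → end (x,ẋ)=(0.382290, 0.158383)
phase 3: p=0.5216, T=0.413, ωT=1.188284, cosh=1.793094, sinh=1.488350; start (x,ẋ)=(0.382290, 0.158383) → end (x,ẋ)=(0.353735, -0.312567)

x = 0.3537, ẋ = -0.3126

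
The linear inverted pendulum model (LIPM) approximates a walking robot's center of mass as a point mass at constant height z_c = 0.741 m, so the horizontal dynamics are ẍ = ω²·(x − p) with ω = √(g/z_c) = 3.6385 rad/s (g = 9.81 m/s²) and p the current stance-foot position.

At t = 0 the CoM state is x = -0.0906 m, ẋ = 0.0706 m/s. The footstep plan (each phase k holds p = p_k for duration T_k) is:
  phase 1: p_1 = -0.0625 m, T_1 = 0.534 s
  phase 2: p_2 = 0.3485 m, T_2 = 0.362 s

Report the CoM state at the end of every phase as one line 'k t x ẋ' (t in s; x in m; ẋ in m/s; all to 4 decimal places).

phase 1: p=-0.0625, T=0.534, ωT=1.942959, cosh=3.561326, sinh=3.418047; start (x,ẋ)=(-0.090600, 0.070600) → end (x,ẋ)=(-0.096251, -0.098038)
phase 2: p=0.3485, T=0.362, ωT=1.317137, cosh=2.000310, sinh=1.732409; start (x,ẋ)=(-0.096251, -0.098038) → end (x,ẋ)=(-0.587819, -2.999535)

1 0.5340 -0.0963 -0.0980
2 0.8960 -0.5878 -2.9995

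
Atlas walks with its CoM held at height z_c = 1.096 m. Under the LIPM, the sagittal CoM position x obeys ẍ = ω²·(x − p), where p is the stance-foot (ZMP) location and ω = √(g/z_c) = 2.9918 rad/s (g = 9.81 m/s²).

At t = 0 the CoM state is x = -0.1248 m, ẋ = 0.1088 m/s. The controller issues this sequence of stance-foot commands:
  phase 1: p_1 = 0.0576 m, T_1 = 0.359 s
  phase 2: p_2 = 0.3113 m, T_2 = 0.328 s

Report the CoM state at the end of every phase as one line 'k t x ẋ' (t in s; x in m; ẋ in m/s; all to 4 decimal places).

1 0.3590 -0.1935 -0.5277
2 0.6870 -0.6589 -2.5344

phase 1: p=0.0576, T=0.359, ωT=1.074056, cosh=1.634424, sinh=1.292804; start (x,ẋ)=(-0.124800, 0.108800) → end (x,ẋ)=(-0.193505, -0.527664)
phase 2: p=0.3113, T=0.328, ωT=0.981310, cosh=1.521385, sinh=1.146565; start (x,ẋ)=(-0.193505, -0.527664) → end (x,ẋ)=(-0.658922, -2.534408)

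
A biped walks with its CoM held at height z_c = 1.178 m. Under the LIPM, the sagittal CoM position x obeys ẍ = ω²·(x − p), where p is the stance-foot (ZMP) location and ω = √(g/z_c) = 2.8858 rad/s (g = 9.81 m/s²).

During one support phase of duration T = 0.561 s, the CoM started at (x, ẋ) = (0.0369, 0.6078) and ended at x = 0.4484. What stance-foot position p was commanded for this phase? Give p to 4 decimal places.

ωT = 2.8858·0.561 = 1.618934; cosh(ωT) = 2.622908, sinh(ωT) = 2.424798
x(T) = p + (x₀−p)·cosh(ωT) + (ẋ₀/ω)·sinh(ωT) ⇒ p·(1 − cosh) = x(T) − x₀·cosh − (ẋ₀/ω)·sinh
numerator   = 0.4484 − (0.0369)·2.622908 − (0.6078/2.8858)·2.424798 = -0.159090
denominator = 1 − 2.622908 = -1.622908
p = -0.159090 / -1.622908 = 0.0980

p = 0.0980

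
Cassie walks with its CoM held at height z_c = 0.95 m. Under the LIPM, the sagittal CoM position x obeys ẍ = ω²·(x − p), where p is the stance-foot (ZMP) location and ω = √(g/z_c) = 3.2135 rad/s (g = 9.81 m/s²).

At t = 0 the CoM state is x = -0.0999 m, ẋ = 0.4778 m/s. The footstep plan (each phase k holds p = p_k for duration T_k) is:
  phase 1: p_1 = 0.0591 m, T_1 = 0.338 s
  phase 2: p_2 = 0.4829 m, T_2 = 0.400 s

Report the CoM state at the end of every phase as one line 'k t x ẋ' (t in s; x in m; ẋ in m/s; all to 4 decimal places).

1 0.3380 -0.0081 0.1178
2 0.7380 -0.4116 -2.4055

phase 1: p=0.0591, T=0.338, ωT=1.086163, cosh=1.650196, sinh=1.312687; start (x,ẋ)=(-0.099900, 0.477800) → end (x,ẋ)=(-0.008104, 0.117751)
phase 2: p=0.4829, T=0.400, ωT=1.285400, cosh=1.946327, sinh=1.669787; start (x,ẋ)=(-0.008104, 0.117751) → end (x,ẋ)=(-0.411569, -2.405477)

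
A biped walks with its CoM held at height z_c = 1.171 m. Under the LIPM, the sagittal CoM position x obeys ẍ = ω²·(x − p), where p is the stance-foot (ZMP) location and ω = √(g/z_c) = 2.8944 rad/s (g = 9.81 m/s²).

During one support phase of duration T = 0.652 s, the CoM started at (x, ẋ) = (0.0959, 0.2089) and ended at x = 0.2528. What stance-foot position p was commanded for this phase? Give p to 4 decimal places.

ωT = 2.8944·0.652 = 1.887149; cosh(ωT) = 3.376013, sinh(ωT) = 3.224510
x(T) = p + (x₀−p)·cosh(ωT) + (ẋ₀/ω)·sinh(ωT) ⇒ p·(1 − cosh) = x(T) − x₀·cosh − (ẋ₀/ω)·sinh
numerator   = 0.2528 − (0.0959)·3.376013 − (0.2089/2.8944)·3.224510 = -0.303685
denominator = 1 − 3.376013 = -2.376013
p = -0.303685 / -2.376013 = 0.1278

p = 0.1278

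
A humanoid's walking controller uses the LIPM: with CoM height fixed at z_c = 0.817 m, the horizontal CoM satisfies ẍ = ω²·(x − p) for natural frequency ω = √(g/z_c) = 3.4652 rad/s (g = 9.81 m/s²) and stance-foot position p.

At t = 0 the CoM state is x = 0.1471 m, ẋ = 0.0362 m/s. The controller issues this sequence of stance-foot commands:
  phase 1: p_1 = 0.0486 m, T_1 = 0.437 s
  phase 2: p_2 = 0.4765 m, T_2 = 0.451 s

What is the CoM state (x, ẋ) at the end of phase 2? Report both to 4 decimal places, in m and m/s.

x = 0.5945, ẋ = 0.7056

phase 1: p=0.0486, T=0.437, ωT=1.514292, cosh=2.383083, sinh=2.163120; start (x,ẋ)=(0.147100, 0.036200) → end (x,ẋ)=(0.305931, 0.824588)
phase 2: p=0.4765, T=0.451, ωT=1.562805, cosh=2.490868, sinh=2.281321; start (x,ẋ)=(0.305931, 0.824588) → end (x,ẋ)=(0.594505, 0.705555)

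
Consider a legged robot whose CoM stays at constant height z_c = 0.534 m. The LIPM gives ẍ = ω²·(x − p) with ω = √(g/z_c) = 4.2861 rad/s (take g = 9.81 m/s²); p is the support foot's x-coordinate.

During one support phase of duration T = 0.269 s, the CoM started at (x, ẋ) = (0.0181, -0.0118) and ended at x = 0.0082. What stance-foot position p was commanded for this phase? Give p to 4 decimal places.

ωT = 4.2861·0.269 = 1.152961; cosh(ωT) = 1.741629, sinh(ωT) = 1.425929
x(T) = p + (x₀−p)·cosh(ωT) + (ẋ₀/ω)·sinh(ωT) ⇒ p·(1 − cosh) = x(T) − x₀·cosh − (ẋ₀/ω)·sinh
numerator   = 0.0082 − (0.0181)·1.741629 − (-0.0118/4.2861)·1.425929 = -0.019398
denominator = 1 − 1.741629 = -0.741629
p = -0.019398 / -0.741629 = 0.0262

p = 0.0262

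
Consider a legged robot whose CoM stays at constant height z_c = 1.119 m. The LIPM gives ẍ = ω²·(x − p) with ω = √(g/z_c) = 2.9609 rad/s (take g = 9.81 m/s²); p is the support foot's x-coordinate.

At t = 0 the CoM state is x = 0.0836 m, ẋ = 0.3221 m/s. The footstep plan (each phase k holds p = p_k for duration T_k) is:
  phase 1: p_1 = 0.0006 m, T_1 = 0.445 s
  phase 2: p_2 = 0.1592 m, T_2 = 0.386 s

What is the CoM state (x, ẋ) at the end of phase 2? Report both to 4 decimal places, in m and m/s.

phase 1: p=0.0006, T=0.445, ωT=1.317600, cosh=2.001113, sinh=1.733336; start (x,ẋ)=(0.083600, 0.322100) → end (x,ẋ)=(0.355253, 1.070534)
phase 2: p=0.1592, T=0.386, ωT=1.142907, cosh=1.727381, sinh=1.408491; start (x,ẋ)=(0.355253, 1.070534) → end (x,ẋ)=(1.007107, 2.666839)

x = 1.0071, ẋ = 2.6668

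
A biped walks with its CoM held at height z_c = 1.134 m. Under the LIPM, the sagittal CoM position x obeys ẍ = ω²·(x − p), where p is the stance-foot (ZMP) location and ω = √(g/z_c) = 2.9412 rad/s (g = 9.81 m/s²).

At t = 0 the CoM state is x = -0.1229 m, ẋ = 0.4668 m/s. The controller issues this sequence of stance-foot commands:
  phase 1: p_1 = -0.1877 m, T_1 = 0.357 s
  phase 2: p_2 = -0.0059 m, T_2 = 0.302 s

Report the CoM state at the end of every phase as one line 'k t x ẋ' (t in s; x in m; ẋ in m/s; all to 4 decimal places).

phase 1: p=-0.1877, T=0.357, ωT=1.050008, cosh=1.603805, sinh=1.253870; start (x,ẋ)=(-0.122900, 0.466800) → end (x,ẋ)=(0.115229, 0.987631)
phase 2: p=-0.0059, T=0.302, ωT=0.888242, cosh=1.421116, sinh=1.009738; start (x,ẋ)=(0.115229, 0.987631) → end (x,ẋ)=(0.505300, 1.763272)

1 0.3570 0.1152 0.9876
2 0.6590 0.5053 1.7633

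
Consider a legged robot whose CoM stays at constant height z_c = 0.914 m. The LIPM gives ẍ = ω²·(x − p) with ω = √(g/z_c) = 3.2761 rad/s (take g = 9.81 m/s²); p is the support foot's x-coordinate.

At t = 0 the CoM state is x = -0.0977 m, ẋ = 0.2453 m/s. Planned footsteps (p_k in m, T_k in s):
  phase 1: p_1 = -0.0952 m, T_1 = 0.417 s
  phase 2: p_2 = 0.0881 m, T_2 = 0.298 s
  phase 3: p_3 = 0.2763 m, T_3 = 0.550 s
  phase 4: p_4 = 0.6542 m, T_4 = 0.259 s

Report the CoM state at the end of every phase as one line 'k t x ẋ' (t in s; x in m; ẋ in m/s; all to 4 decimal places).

phase 1: p=-0.0952, T=0.417, ωT=1.366134, cosh=2.087628, sinh=1.832537; start (x,ẋ)=(-0.097700, 0.245300) → end (x,ẋ)=(0.036793, 0.497086)
phase 2: p=0.0881, T=0.298, ωT=0.976278, cosh=1.515634, sinh=1.138923; start (x,ẋ)=(0.036793, 0.497086) → end (x,ẋ)=(0.183148, 0.561964)
phase 3: p=0.2763, T=0.550, ωT=1.801855, cosh=3.112936, sinh=2.947944; start (x,ẋ)=(0.183148, 0.561964) → end (x,ẋ)=(0.491997, 0.849715)
phase 4: p=0.6542, T=0.259, ωT=0.848510, cosh=1.382108, sinh=0.954055; start (x,ẋ)=(0.491997, 0.849715) → end (x,ẋ)=(0.677469, 0.667419)

1 0.4170 0.0368 0.4971
2 0.7150 0.1831 0.5620
3 1.2650 0.4920 0.8497
4 1.5240 0.6775 0.6674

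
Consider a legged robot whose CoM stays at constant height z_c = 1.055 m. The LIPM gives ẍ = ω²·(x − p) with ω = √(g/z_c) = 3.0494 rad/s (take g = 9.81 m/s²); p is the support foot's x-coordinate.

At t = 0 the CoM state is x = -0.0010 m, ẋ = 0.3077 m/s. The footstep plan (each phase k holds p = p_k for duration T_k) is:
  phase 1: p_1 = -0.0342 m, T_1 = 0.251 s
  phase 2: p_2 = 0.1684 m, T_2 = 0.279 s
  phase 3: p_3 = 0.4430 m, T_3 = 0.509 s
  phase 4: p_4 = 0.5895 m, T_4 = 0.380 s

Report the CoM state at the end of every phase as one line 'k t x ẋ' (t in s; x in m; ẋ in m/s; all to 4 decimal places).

1 0.2510 0.0942 0.4876
2 0.5300 0.2188 0.4584
3 1.0390 0.2288 -0.4112
4 1.4190 -0.2353 -2.2990

phase 1: p=-0.0342, T=0.251, ωT=0.765399, cosh=1.307500, sinh=0.842352; start (x,ẋ)=(-0.001000, 0.307700) → end (x,ẋ)=(0.094207, 0.487598)
phase 2: p=0.1684, T=0.279, ωT=0.850783, cosh=1.384280, sinh=0.957199; start (x,ẋ)=(0.094207, 0.487598) → end (x,ẋ)=(0.218751, 0.458410)
phase 3: p=0.4430, T=0.509, ωT=1.552145, cosh=2.466689, sinh=2.254896; start (x,ẋ)=(0.218751, 0.458410) → end (x,ẋ)=(0.228822, -0.411197)
phase 4: p=0.5895, T=0.380, ωT=1.158772, cosh=1.749945, sinh=1.436074; start (x,ẋ)=(0.228822, -0.411197) → end (x,ẋ)=(-0.235314, -2.299038)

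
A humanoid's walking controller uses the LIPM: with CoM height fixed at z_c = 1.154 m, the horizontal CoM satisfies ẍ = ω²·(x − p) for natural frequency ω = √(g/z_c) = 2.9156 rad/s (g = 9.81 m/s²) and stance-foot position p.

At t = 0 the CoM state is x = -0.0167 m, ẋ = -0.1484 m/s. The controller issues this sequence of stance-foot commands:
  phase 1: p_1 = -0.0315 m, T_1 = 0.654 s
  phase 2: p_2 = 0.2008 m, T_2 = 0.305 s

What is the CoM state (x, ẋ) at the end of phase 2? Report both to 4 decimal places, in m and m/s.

x = -0.4232, ẋ = -1.5527

phase 1: p=-0.0315, T=0.654, ωT=1.906802, cosh=3.440042, sinh=3.291487; start (x,ẋ)=(-0.016700, -0.148400) → end (x,ẋ)=(-0.148120, -0.368472)
phase 2: p=0.2008, T=0.305, ωT=0.889258, cosh=1.422142, sinh=1.011181; start (x,ẋ)=(-0.148120, -0.368472) → end (x,ẋ)=(-0.423206, -1.552704)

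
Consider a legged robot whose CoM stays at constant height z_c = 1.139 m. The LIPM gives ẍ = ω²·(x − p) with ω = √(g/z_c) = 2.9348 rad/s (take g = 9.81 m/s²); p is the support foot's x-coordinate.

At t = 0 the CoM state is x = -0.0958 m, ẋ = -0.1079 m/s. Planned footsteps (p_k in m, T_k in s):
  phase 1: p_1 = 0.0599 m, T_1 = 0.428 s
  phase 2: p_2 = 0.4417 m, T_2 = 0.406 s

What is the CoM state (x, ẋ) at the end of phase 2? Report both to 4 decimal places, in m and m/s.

phase 1: p=0.0599, T=0.428, ωT=1.256094, cosh=1.898222, sinh=1.613458; start (x,ẋ)=(-0.095800, -0.107900) → end (x,ẋ)=(-0.294973, -0.942085)
phase 2: p=0.4417, T=0.406, ωT=1.191529, cosh=1.797933, sinh=1.494177; start (x,ẋ)=(-0.294973, -0.942085) → end (x,ẋ)=(-1.362427, -4.924199)

x = -1.3624, ẋ = -4.9242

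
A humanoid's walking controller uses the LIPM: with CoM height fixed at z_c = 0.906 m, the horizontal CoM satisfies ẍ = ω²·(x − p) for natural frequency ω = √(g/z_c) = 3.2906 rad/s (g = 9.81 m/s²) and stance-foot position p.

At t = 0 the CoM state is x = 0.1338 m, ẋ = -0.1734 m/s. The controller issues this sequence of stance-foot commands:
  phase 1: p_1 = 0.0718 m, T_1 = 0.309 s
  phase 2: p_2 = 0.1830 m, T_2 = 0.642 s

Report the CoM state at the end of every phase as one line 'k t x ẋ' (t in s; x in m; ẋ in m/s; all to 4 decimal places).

1 0.3090 0.1054 -0.0259
2 0.9510 -0.1746 -1.1491

phase 1: p=0.0718, T=0.309, ωT=1.016795, cosh=1.563037, sinh=1.201285; start (x,ẋ)=(0.133800, -0.173400) → end (x,ẋ)=(0.105406, -0.025948)
phase 2: p=0.1830, T=0.642, ωT=2.112565, cosh=4.195177, sinh=4.074250; start (x,ẋ)=(0.105406, -0.025948) → end (x,ẋ)=(-0.174648, -1.149138)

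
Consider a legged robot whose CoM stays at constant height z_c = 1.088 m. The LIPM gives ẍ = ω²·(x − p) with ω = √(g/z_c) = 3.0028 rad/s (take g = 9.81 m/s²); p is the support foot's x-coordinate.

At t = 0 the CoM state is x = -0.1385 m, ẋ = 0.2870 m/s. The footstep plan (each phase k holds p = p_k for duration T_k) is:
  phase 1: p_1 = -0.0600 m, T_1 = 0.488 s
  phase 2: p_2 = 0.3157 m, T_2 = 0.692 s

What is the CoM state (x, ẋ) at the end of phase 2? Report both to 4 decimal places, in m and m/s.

phase 1: p=-0.0600, T=0.488, ωT=1.465366, cosh=2.280061, sinh=2.049068; start (x,ẋ)=(-0.138500, 0.287000) → end (x,ẋ)=(-0.043140, 0.171372)
phase 2: p=0.3157, T=0.692, ωT=2.077938, cosh=4.056583, sinh=3.931395; start (x,ẋ)=(-0.043140, 0.171372) → end (x,ẋ)=(-0.915597, -3.540993)

x = -0.9156, ẋ = -3.5410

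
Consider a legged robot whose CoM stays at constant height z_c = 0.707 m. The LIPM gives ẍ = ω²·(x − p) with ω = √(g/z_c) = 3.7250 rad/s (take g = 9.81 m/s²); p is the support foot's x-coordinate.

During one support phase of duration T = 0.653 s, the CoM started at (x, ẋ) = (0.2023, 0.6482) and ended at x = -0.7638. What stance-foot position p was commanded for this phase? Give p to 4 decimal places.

p = 0.6138

ωT = 3.7250·0.653 = 2.432425; cosh(ωT) = 5.737142, sinh(ωT) = 5.649319
x(T) = p + (x₀−p)·cosh(ωT) + (ẋ₀/ω)·sinh(ωT) ⇒ p·(1 − cosh) = x(T) − x₀·cosh − (ẋ₀/ω)·sinh
numerator   = -0.7638 − (0.2023)·5.737142 − (0.6482/3.7250)·5.649319 = -2.907481
denominator = 1 − 5.737142 = -4.737142
p = -2.907481 / -4.737142 = 0.6138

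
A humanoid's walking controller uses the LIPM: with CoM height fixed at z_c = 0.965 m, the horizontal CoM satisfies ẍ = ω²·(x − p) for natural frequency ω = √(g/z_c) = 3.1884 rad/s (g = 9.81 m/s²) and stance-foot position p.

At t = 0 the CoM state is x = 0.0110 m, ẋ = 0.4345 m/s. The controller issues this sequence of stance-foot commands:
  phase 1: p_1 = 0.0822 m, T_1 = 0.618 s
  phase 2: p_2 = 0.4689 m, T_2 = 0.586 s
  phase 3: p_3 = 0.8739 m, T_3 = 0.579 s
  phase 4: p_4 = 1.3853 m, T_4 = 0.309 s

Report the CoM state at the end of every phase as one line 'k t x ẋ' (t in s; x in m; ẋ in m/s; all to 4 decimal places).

phase 1: p=0.0822, T=0.618, ωT=1.970431, cosh=3.656583, sinh=3.517186; start (x,ẋ)=(0.011000, 0.434500) → end (x,ẋ)=(0.301157, 0.790334)
phase 2: p=0.4689, T=0.586, ωT=1.868402, cosh=3.316155, sinh=3.161784; start (x,ẋ)=(0.301157, 0.790334) → end (x,ẋ)=(0.696374, 0.929846)
phase 3: p=0.8739, T=0.579, ωT=1.846084, cosh=3.246407, sinh=3.088553; start (x,ẋ)=(0.696374, 0.929846) → end (x,ẋ)=(1.198307, 1.270467)
phase 4: p=1.3853, T=0.309, ωT=0.985216, cosh=1.525874, sinh=1.152515; start (x,ẋ)=(1.198307, 1.270467) → end (x,ẋ)=(1.559209, 1.251432)

1 0.6180 0.3012 0.7903
2 1.2040 0.6964 0.9298
3 1.7830 1.1983 1.2705
4 2.0920 1.5592 1.2514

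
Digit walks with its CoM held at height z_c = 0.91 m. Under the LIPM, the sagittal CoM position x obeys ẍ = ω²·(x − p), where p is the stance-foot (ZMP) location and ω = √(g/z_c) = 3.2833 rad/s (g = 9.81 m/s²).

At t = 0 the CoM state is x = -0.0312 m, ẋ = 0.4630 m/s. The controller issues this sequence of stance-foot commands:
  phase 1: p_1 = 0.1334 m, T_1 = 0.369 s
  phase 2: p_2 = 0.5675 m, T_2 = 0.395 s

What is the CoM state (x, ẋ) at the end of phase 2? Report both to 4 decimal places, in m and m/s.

phase 1: p=0.1334, T=0.369, ωT=1.211538, cosh=1.828192, sinh=1.530453; start (x,ẋ)=(-0.031200, 0.463000) → end (x,ẋ)=(0.048299, 0.019348)
phase 2: p=0.5675, T=0.395, ωT=1.296904, cosh=1.965665, sinh=1.692288; start (x,ẋ)=(0.048299, 0.019348) → end (x,ẋ)=(-0.443103, -2.846798)

x = -0.4431, ẋ = -2.8468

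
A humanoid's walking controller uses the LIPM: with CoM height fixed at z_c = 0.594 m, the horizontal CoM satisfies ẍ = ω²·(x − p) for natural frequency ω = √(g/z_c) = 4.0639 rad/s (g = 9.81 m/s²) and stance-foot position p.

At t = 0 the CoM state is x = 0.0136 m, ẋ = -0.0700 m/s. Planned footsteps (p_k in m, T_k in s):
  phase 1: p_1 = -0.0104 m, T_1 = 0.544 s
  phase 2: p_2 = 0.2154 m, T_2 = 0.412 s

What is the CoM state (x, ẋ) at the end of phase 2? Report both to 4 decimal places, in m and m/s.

phase 1: p=-0.0104, T=0.544, ωT=2.210762, cosh=4.616139, sinh=4.506522; start (x,ẋ)=(0.013600, -0.070000) → end (x,ẋ)=(0.022763, 0.116408)
phase 2: p=0.2154, T=0.412, ωT=1.674327, cosh=2.761318, sinh=2.573884; start (x,ẋ)=(0.022763, 0.116408) → end (x,ẋ)=(-0.242804, -1.693543)

x = -0.2428, ẋ = -1.6935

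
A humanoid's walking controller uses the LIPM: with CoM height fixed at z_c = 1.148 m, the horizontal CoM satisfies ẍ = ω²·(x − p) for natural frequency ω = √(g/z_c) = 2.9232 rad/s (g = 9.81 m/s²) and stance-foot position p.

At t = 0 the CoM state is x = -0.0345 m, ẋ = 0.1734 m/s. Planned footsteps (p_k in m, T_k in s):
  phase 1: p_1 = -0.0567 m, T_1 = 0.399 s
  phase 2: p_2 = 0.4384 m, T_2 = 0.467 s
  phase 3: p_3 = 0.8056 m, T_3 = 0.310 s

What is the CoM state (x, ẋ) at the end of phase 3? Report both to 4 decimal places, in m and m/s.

phase 1: p=-0.0567, T=0.399, ωT=1.166357, cosh=1.760888, sinh=1.449388; start (x,ẋ)=(-0.034500, 0.173400) → end (x,ẋ)=(0.068367, 0.399396)
phase 2: p=0.4384, T=0.467, ωT=1.365134, cosh=2.085798, sinh=1.830452; start (x,ẋ)=(0.068367, 0.399396) → end (x,ẋ)=(-0.083319, -1.146903)
phase 3: p=0.8056, T=0.310, ωT=0.906192, cosh=1.439470, sinh=1.035410; start (x,ẋ)=(-0.083319, -1.146903) → end (x,ẋ)=(-0.880211, -4.341434)

x = -0.8802, ẋ = -4.3414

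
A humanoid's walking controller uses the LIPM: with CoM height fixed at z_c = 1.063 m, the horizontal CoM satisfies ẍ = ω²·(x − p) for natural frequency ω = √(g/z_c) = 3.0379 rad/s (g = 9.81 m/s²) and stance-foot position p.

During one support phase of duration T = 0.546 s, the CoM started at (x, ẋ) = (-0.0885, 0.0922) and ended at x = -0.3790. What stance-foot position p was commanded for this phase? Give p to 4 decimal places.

ωT = 3.0379·0.546 = 1.658693; cosh(ωT) = 2.721416, sinh(ωT) = 2.531028
x(T) = p + (x₀−p)·cosh(ωT) + (ẋ₀/ω)·sinh(ωT) ⇒ p·(1 − cosh) = x(T) − x₀·cosh − (ẋ₀/ω)·sinh
numerator   = -0.3790 − (-0.0885)·2.721416 − (0.0922/3.0379)·2.531028 = -0.214971
denominator = 1 − 2.721416 = -1.721416
p = -0.214971 / -1.721416 = 0.1249

p = 0.1249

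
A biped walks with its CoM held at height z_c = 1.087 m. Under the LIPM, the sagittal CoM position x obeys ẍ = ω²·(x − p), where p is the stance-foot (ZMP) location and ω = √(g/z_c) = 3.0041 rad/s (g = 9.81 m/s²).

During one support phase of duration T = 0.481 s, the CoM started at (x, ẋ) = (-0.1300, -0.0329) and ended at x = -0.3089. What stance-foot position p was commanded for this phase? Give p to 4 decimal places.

p = -0.0033

ωT = 3.0041·0.481 = 1.444972; cosh(ωT) = 2.238743, sinh(ωT) = 2.002991
x(T) = p + (x₀−p)·cosh(ωT) + (ẋ₀/ω)·sinh(ωT) ⇒ p·(1 − cosh) = x(T) − x₀·cosh − (ẋ₀/ω)·sinh
numerator   = -0.3089 − (-0.1300)·2.238743 − (-0.0329/3.0041)·2.002991 = 0.004073
denominator = 1 − 2.238743 = -1.238743
p = 0.004073 / -1.238743 = -0.0033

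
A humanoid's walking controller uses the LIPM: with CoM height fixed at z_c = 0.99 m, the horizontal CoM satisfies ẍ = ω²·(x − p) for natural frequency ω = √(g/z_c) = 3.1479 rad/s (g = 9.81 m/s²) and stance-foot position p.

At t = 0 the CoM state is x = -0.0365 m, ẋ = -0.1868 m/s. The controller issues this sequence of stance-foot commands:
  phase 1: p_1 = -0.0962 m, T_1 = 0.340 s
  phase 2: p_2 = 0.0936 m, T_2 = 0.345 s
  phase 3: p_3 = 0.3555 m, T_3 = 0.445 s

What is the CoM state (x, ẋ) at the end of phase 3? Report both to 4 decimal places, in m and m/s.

phase 1: p=-0.0962, T=0.340, ωT=1.070286, cosh=1.629562, sinh=1.286651; start (x,ẋ)=(-0.036500, -0.186800) → end (x,ẋ)=(-0.075267, -0.062602)
phase 2: p=0.0936, T=0.345, ωT=1.086025, cosh=1.650016, sinh=1.312460; start (x,ẋ)=(-0.075267, -0.062602) → end (x,ẋ)=(-0.211133, -0.800966)
phase 3: p=0.3555, T=0.445, ωT=1.400815, cosh=2.152452, sinh=1.906056; start (x,ẋ)=(-0.211133, -0.800966) → end (x,ẋ)=(-1.349137, -5.123883)

x = -1.3491, ẋ = -5.1239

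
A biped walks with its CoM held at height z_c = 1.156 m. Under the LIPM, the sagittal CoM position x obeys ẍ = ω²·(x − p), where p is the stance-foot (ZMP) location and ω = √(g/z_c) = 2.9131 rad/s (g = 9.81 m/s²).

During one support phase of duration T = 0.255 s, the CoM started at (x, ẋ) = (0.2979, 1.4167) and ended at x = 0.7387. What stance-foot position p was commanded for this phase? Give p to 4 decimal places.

p = 0.1408

ωT = 2.9131·0.255 = 0.742841; cosh(ωT) = 1.288829, sinh(ωT) = 0.813068
x(T) = p + (x₀−p)·cosh(ωT) + (ẋ₀/ω)·sinh(ωT) ⇒ p·(1 − cosh) = x(T) − x₀·cosh − (ẋ₀/ω)·sinh
numerator   = 0.7387 − (0.2979)·1.288829 − (1.4167/2.9131)·0.813068 = -0.040654
denominator = 1 − 1.288829 = -0.288829
p = -0.040654 / -0.288829 = 0.1408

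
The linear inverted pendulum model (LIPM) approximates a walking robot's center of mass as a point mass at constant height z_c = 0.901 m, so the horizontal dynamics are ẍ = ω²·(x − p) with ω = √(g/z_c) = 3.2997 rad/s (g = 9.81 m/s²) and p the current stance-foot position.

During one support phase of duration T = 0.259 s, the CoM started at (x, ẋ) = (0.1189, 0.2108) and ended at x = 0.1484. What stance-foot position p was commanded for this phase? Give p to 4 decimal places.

ωT = 3.2997·0.259 = 0.854622; cosh(ωT) = 1.387965, sinh(ωT) = 0.962521
x(T) = p + (x₀−p)·cosh(ωT) + (ẋ₀/ω)·sinh(ωT) ⇒ p·(1 − cosh) = x(T) − x₀·cosh − (ẋ₀/ω)·sinh
numerator   = 0.1484 − (0.1189)·1.387965 − (0.2108/3.2997)·0.962521 = -0.078119
denominator = 1 − 1.387965 = -0.387965
p = -0.078119 / -0.387965 = 0.2014

p = 0.2014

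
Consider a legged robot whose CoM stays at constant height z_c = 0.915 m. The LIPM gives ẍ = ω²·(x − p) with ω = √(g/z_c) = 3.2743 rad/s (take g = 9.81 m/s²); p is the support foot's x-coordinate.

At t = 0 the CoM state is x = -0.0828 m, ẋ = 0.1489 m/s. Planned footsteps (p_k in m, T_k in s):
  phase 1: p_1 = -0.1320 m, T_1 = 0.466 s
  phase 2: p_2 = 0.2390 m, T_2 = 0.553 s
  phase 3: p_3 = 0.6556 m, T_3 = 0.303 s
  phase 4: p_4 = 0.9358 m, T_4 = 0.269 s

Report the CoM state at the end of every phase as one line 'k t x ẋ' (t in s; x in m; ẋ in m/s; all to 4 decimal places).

1 0.4660 0.0861 0.7115
2 1.0190 0.4056 0.7439
3 1.3220 0.5364 0.1891
4 1.5910 0.4289 -1.0394

phase 1: p=-0.1320, T=0.466, ωT=1.525824, cosh=2.408186, sinh=2.190744; start (x,ẋ)=(-0.082800, 0.148900) → end (x,ẋ)=(0.086108, 0.711498)
phase 2: p=0.2390, T=0.553, ωT=1.810688, cosh=3.139097, sinh=2.975555; start (x,ẋ)=(0.086108, 0.711498) → end (x,ẋ)=(0.405638, 0.743853)
phase 3: p=0.6556, T=0.303, ωT=0.992113, cosh=1.533860, sinh=1.163067; start (x,ẋ)=(0.405638, 0.743853) → end (x,ẋ)=(0.536418, 0.189052)
phase 4: p=0.9358, T=0.269, ωT=0.880787, cosh=1.413627, sinh=0.999170; start (x,ẋ)=(0.536418, 0.189052) → end (x,ẋ)=(0.428913, -1.039364)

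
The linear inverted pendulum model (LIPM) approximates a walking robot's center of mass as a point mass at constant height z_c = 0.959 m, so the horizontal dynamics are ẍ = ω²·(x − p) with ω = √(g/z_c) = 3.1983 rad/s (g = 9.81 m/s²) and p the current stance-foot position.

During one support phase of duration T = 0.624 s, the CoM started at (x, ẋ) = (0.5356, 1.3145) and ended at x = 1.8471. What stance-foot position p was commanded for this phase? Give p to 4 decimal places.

ωT = 3.1983·0.624 = 1.995739; cosh(ωT) = 3.746776, sinh(ωT) = 3.610863
x(T) = p + (x₀−p)·cosh(ωT) + (ẋ₀/ω)·sinh(ωT) ⇒ p·(1 − cosh) = x(T) − x₀·cosh − (ẋ₀/ω)·sinh
numerator   = 1.8471 − (0.5356)·3.746776 − (1.3145/3.1983)·3.610863 = -1.643737
denominator = 1 − 3.746776 = -2.746776
p = -1.643737 / -2.746776 = 0.5984

p = 0.5984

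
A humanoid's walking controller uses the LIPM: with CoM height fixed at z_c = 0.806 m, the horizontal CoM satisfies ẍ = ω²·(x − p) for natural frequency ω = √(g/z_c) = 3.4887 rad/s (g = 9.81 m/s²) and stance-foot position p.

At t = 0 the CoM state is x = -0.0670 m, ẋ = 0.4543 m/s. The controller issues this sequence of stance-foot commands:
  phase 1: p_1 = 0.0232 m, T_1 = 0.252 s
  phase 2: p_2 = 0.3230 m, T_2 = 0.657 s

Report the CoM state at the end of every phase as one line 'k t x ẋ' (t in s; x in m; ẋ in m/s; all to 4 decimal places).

phase 1: p=0.0232, T=0.252, ωT=0.879152, cosh=1.411996, sinh=0.996861; start (x,ẋ)=(-0.067000, 0.454300) → end (x,ẋ)=(0.025650, 0.327777)
phase 2: p=0.3230, T=0.657, ωT=2.292076, cosh=4.998257, sinh=4.897201; start (x,ẋ)=(0.025650, 0.327777) → end (x,ẋ)=(-0.703123, -3.441878)

1 0.2520 0.0256 0.3278
2 0.9090 -0.7031 -3.4419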